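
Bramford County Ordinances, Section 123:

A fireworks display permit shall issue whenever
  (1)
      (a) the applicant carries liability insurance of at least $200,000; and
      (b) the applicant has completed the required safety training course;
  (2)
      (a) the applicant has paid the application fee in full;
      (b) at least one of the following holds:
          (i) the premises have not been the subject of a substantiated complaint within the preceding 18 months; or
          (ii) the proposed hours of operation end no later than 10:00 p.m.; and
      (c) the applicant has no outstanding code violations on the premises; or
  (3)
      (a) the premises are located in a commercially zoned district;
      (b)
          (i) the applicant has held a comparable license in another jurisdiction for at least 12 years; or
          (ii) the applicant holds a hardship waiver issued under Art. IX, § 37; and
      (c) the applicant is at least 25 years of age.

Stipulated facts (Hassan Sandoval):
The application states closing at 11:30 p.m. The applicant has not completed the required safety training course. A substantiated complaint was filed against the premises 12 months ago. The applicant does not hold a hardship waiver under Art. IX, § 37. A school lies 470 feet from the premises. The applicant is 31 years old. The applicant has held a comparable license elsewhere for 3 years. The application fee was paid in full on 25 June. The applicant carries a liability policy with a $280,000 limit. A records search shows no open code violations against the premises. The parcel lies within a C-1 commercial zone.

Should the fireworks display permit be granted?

No — denied.

(a) insurance ≥ $200,000 — satisfied.
(b) safety training — fails.
(1): T AND F → false.
(a) fee paid — satisfied.
(i) no complaint in 18 mo. — not met.
(ii) closes by 10 p.m. — fails.
So (b) is not satisfied (F OR F).
(c) no code violations — holds.
(2) = T AND F AND T = false.
(a) commercially zoned — holds.
(i) prior license ≥ 12 yr — not met.
(ii) hardship waiver — fails.
(b): F OR F → false.
(c) age ≥ 25 — satisfied.
(3): T AND F AND T → false.
Overall = F OR F OR F = false.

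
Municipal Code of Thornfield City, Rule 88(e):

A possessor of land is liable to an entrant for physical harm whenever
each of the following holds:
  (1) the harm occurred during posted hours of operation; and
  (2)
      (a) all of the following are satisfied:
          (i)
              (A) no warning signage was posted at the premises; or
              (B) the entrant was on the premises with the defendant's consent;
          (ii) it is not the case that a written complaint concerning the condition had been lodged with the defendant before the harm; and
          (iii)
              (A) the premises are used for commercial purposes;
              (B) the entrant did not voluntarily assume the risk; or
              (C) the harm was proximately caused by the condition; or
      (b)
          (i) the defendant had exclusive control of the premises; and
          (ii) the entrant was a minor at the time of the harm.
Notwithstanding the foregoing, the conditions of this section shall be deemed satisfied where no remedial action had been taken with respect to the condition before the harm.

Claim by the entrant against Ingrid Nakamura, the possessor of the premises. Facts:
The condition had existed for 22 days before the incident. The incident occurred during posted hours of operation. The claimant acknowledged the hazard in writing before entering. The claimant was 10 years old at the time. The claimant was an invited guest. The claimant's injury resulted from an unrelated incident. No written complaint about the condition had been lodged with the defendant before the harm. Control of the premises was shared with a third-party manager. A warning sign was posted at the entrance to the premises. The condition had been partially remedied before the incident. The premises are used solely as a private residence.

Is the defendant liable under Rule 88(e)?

(1) during posted hours — satisfied.
(A) no signage posted — not met.
(B) consent to enter — met.
(i): F OR T → true.
(ii) not (complaint lodged) — met.
(A) commercial use — fails.
(B) no assumed risk — fails.
(C) proximate cause — not satisfied.
(iii) = F OR F OR F = false.
(a): T AND T AND F → false.
(i) exclusive control — fails.
(ii) entrant a minor — holds.
(b) = F AND T = false.
(2) = F OR F = false.
Overall: T AND F → false.
Exception (no remedial action) — not satisfied.
Result: main false OR exception false → false.

No — not liable.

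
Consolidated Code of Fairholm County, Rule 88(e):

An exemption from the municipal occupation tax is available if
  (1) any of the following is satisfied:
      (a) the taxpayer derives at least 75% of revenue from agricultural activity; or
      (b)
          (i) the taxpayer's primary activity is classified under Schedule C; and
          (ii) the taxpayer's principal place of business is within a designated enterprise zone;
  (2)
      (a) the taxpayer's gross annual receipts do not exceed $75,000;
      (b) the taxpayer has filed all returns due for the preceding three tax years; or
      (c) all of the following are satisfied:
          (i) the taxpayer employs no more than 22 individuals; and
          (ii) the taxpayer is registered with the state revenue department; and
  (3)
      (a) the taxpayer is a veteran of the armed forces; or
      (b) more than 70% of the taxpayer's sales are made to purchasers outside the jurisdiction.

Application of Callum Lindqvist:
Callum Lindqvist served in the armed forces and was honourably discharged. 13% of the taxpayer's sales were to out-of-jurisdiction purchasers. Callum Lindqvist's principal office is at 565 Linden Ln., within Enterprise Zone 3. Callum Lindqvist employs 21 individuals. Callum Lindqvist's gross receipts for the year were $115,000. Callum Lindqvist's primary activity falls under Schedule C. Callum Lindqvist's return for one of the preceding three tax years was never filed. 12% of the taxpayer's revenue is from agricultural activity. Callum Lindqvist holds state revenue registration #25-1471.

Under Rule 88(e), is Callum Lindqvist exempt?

Yes — exempt.

(a) ≥75% agricultural — not met.
(i) Schedule C activity — met.
(ii) in enterprise zone — met.
So (b) is satisfied (T AND T).
(1) = F OR T = true.
(a) receipts ≤ $75,000 — fails.
(b) returns current — not satisfied.
(i) ≤ 22 employees — holds.
(ii) state-registered — holds.
(c) = T AND T = true.
(2) = F OR F OR T = true.
(a) veteran — satisfied.
(b) >70% out-of-jur. sales — not satisfied.
(3) = T OR F = true.
Overall = T AND T AND T = true.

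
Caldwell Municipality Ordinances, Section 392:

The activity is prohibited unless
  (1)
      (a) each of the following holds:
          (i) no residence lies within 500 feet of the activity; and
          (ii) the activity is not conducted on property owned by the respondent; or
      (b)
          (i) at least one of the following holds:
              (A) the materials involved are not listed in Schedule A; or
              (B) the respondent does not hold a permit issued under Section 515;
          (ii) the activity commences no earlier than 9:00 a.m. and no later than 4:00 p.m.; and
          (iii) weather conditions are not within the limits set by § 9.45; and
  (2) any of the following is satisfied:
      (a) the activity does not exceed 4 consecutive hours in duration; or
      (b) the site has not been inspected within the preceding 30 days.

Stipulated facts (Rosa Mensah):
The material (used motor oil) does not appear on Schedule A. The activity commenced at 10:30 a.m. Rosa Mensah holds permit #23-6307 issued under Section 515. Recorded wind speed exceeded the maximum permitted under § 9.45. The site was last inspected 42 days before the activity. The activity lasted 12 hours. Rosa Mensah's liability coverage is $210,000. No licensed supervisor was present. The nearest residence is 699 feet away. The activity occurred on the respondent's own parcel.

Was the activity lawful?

Yes — lawful.

(i) no residence in 500 ft — satisfied.
(ii) not (own property) — not satisfied.
So (a) is not satisfied (T AND F).
(A) not (Schedule A material) — satisfied.
(B) not (holds permit) — not met.
So (i) is satisfied (T OR F).
(ii) start within hours — satisfied.
(iii) not (weather ok) — holds.
(b) = T AND T AND T = true.
(1): F OR T → true.
(a) ≤ 4 hrs duration — not satisfied.
(b) not (site inspected) — met.
(2) = F OR T = true.
Overall: T AND T → true.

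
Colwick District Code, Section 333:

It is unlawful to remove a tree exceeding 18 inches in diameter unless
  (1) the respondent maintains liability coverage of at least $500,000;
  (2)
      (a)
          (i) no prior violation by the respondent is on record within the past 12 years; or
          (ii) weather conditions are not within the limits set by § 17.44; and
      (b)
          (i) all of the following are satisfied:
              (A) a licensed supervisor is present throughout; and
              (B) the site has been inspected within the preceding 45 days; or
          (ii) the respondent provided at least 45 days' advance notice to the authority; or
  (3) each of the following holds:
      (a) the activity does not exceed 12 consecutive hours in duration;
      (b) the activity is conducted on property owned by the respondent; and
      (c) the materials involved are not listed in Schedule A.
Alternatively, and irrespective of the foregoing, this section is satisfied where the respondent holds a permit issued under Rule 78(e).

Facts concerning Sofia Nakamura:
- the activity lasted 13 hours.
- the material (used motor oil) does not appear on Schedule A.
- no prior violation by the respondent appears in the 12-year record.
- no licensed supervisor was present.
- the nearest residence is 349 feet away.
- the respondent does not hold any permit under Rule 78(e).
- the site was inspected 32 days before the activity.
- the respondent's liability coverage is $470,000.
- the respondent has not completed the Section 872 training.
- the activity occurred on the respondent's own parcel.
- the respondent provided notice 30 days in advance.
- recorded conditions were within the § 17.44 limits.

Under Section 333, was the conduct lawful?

No — unlawful.

(1) coverage ≥ $500,000 — not satisfied.
(i) no prior violation — met.
(ii) not (weather ok) — fails.
(a): T OR F → true.
(A) supervisor present — fails.
(B) site inspected — satisfied.
So (i) is not satisfied (F AND T).
(ii) ≥45 days' notice — fails.
(b) = F OR F = false.
(2) = T AND F = false.
(a) ≤ 12 hrs duration — fails.
(b) own property — met.
(c) not (Schedule A material) — met.
(3) = F AND T AND T = false.
Overall = F OR F OR F = false.
Exception (holds permit) — not satisfied.
Result: main false OR exception false → false.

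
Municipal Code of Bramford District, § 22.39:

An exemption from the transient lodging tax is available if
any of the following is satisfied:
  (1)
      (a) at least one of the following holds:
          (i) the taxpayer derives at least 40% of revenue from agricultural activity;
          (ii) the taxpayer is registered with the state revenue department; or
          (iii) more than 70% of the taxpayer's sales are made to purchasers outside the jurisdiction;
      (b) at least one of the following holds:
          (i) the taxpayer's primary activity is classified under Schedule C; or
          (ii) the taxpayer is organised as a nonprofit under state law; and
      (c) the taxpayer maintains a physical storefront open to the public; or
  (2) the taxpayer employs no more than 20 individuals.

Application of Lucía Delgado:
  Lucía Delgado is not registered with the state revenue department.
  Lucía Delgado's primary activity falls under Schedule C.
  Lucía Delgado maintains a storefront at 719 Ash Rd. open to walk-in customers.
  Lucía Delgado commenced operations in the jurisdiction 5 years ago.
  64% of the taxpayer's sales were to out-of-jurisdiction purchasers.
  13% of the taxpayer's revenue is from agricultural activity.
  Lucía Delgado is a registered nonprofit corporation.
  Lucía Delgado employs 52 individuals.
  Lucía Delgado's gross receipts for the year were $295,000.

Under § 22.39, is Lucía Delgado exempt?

No — not exempt.

(i) ≥40% agricultural — not met.
(ii) state-registered — fails.
(iii) >70% out-of-jur. sales — not met.
So (a) is not satisfied (F OR F OR F).
(i) Schedule C activity — satisfied.
(ii) nonprofit — holds.
So (b) is satisfied (T OR T).
(c) has storefront — holds.
(1): F AND T AND T → false.
(2) ≤ 20 employees — not met.
Overall: F OR F → false.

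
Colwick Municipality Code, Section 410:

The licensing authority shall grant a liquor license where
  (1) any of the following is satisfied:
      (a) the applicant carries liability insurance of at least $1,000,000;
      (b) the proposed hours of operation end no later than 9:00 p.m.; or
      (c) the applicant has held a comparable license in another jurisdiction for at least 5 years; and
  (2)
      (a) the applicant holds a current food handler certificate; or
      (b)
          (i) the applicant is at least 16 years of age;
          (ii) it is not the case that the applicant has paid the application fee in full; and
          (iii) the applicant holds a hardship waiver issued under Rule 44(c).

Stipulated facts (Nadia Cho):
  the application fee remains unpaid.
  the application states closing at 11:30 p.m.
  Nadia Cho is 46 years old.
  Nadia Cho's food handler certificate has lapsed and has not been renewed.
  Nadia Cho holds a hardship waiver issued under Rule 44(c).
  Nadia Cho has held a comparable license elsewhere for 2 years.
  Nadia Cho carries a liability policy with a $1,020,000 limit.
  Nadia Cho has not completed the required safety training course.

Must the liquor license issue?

Yes — granted.

(a) insurance ≥ $1,000,000 — holds.
(b) closes by 9 p.m. — fails.
(c) prior license ≥ 5 yr — not met.
(1) = T OR F OR F = true.
(a) food handler cert. — fails.
(i) age ≥ 16 — holds.
(ii) not (fee paid) — satisfied.
(iii) hardship waiver — holds.
So (b) is satisfied (T AND T AND T).
So (2) is satisfied (F OR T).
Overall = T AND T = true.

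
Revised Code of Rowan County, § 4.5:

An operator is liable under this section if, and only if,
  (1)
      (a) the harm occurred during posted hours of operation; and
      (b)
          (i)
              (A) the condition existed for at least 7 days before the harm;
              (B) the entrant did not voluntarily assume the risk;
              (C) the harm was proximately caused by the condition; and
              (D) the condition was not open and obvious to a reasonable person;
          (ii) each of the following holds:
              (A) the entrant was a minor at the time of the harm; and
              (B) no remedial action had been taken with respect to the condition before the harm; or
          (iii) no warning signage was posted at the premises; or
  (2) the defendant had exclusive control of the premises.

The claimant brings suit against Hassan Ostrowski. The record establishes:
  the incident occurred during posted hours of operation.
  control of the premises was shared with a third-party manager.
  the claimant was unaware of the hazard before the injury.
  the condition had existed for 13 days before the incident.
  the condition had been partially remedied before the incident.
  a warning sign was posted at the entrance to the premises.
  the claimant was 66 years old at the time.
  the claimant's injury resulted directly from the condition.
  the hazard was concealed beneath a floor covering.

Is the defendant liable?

Yes — liable.

(a) during posted hours — met.
(A) condition ≥7 days old — satisfied.
(B) no assumed risk — satisfied.
(C) proximate cause — satisfied.
(D) not open/obvious — satisfied.
So (i) is satisfied (T AND T AND T AND T).
(A) entrant a minor — not satisfied.
(B) no remedial action — not satisfied.
So (ii) is not satisfied (F AND F).
(iii) no signage posted — not satisfied.
(b): T OR F OR F → true.
So (1) is satisfied (T AND T).
(2) exclusive control — fails.
Overall: T OR F → true.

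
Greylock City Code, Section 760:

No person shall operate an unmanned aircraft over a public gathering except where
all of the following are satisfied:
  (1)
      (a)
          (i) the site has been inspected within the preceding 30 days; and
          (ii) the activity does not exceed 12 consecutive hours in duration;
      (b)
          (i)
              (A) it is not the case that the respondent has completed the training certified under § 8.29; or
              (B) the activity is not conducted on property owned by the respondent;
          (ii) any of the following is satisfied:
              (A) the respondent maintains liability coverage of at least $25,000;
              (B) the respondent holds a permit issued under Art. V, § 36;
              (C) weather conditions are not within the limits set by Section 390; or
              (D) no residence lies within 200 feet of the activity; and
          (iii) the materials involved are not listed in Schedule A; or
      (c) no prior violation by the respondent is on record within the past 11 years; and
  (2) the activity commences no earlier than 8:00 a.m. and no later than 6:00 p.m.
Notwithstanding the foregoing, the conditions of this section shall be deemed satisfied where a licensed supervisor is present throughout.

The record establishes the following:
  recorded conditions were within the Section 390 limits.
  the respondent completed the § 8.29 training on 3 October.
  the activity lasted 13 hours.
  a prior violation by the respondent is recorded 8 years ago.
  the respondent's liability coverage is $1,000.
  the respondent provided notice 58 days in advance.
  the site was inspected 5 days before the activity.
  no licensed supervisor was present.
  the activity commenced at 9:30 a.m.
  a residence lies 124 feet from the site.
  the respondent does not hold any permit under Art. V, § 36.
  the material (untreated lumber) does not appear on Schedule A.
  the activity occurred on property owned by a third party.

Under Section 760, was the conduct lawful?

(i) site inspected — holds.
(ii) ≤ 12 hrs duration — not met.
So (a) is not satisfied (T AND F).
(A) not (training certified) — fails.
(B) not (own property) — holds.
(i) = F OR T = true.
(A) coverage ≥ $25,000 — not satisfied.
(B) holds permit — not met.
(C) not (weather ok) — not satisfied.
(D) no residence in 200 ft — not met.
(ii) = F OR F OR F OR F = false.
(iii) not (Schedule A material) — met.
(b) = T AND F AND T = false.
(c) no prior violation — fails.
(1) = F OR F OR F = false.
(2) start within hours — holds.
Overall: F AND T → false.
Exception (supervisor present) — not satisfied.
Result: main false OR exception false → false.

No — unlawful.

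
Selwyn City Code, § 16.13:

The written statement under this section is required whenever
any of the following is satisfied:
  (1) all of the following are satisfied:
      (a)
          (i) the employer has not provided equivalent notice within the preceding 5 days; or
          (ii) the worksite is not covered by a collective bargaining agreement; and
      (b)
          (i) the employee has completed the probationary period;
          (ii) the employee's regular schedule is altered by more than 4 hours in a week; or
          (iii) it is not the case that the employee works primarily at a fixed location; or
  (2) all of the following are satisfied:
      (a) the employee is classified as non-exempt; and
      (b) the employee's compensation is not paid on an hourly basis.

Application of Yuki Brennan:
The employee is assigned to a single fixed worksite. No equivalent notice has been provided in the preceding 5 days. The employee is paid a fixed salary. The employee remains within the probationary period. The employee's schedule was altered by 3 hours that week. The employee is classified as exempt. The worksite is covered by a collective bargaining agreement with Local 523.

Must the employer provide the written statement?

No — not required.

(i) no recent notice — satisfied.
(ii) no CBA — not satisfied.
(a): T OR F → true.
(i) past probation — fails.
(ii) schedule shift > 4h — not met.
(iii) not (fixed location) — not satisfied.
(b): F OR F OR F → false.
(1) = T AND F = false.
(a) non-exempt — not met.
(b) not (hourly-paid) — met.
(2) = F AND T = false.
Overall: F OR F → false.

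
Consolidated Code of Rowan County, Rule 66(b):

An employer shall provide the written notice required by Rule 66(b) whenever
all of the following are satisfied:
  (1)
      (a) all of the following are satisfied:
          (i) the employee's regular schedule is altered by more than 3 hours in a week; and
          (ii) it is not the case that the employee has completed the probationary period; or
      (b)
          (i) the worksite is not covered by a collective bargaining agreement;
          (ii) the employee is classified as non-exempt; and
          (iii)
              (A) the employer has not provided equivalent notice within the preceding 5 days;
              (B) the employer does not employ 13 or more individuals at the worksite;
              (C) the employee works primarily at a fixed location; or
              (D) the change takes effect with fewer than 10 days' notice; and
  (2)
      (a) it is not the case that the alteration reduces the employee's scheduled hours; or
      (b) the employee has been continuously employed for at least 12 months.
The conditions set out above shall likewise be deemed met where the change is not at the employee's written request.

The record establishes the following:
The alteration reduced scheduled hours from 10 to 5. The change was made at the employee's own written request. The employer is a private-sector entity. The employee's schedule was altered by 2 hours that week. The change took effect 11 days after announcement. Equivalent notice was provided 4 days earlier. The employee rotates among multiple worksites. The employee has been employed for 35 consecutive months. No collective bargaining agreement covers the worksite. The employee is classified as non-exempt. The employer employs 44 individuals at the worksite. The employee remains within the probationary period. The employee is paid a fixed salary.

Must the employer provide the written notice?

(i) schedule shift > 3h — not met.
(ii) not (past probation) — met.
(a): F AND T → false.
(i) no CBA — met.
(ii) non-exempt — holds.
(A) no recent notice — fails.
(B) not (≥ 13 at site) — not met.
(C) fixed location — fails.
(D) < 10 days' notice — fails.
(iii): F OR F OR F OR F → false.
(b) = T AND T AND F = false.
(1): F OR F → false.
(a) not (hours reduced) — not met.
(b) tenure ≥ 12 mo. — satisfied.
(2) = F OR T = true.
So Overall is not satisfied (F AND T).
Exception (not employee-requested) — not satisfied.
Result: main false OR exception false → false.

No — not required.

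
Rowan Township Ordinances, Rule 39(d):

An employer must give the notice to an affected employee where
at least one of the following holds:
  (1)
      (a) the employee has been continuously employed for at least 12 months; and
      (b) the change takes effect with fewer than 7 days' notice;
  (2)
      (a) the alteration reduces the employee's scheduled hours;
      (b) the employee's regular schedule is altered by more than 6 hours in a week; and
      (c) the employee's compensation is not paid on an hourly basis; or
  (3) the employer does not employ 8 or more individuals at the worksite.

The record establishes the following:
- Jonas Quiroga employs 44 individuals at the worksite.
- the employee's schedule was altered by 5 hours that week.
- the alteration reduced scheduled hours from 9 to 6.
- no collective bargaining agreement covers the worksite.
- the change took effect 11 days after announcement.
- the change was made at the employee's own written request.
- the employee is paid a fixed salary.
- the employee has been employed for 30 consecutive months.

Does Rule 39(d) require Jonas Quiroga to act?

(a) tenure ≥ 12 mo. — met.
(b) < 7 days' notice — fails.
(1) = T AND F = false.
(a) hours reduced — holds.
(b) schedule shift > 6h — not satisfied.
(c) not (hourly-paid) — holds.
(2): T AND F AND T → false.
(3) not (≥ 8 at site) — fails.
So Overall is not satisfied (F OR F OR F).

No — not required.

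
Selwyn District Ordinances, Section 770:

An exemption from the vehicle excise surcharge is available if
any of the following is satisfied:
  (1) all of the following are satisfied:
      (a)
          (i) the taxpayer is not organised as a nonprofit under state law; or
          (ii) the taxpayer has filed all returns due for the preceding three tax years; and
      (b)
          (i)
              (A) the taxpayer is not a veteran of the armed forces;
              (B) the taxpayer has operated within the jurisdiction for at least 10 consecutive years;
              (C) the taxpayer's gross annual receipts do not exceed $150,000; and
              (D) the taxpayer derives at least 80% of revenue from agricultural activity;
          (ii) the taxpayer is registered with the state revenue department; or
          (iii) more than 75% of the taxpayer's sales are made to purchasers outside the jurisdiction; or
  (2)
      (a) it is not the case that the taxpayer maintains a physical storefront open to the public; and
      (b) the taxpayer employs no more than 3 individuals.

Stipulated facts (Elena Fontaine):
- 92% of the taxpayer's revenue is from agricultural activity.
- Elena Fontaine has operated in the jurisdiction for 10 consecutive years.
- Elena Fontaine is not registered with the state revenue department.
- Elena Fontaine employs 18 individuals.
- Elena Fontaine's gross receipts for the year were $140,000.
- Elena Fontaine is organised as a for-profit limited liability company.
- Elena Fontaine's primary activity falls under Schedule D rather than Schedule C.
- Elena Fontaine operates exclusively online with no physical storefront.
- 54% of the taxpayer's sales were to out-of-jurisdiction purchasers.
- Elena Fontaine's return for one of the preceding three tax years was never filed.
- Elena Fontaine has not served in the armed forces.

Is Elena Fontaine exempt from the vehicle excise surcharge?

Yes — exempt.

(i) not (nonprofit) — met.
(ii) returns current — not satisfied.
So (a) is satisfied (T OR F).
(A) not (veteran) — holds.
(B) ≥ 10 yrs in jurisdiction — holds.
(C) receipts ≤ $150,000 — satisfied.
(D) ≥80% agricultural — holds.
(i) = T AND T AND T AND T = true.
(ii) state-registered — not satisfied.
(iii) >75% out-of-jur. sales — not met.
(b) = T OR F OR F = true.
(1): T AND T → true.
(a) not (has storefront) — satisfied.
(b) ≤ 3 employees — not satisfied.
(2) = T AND F = false.
Overall: T OR F → true.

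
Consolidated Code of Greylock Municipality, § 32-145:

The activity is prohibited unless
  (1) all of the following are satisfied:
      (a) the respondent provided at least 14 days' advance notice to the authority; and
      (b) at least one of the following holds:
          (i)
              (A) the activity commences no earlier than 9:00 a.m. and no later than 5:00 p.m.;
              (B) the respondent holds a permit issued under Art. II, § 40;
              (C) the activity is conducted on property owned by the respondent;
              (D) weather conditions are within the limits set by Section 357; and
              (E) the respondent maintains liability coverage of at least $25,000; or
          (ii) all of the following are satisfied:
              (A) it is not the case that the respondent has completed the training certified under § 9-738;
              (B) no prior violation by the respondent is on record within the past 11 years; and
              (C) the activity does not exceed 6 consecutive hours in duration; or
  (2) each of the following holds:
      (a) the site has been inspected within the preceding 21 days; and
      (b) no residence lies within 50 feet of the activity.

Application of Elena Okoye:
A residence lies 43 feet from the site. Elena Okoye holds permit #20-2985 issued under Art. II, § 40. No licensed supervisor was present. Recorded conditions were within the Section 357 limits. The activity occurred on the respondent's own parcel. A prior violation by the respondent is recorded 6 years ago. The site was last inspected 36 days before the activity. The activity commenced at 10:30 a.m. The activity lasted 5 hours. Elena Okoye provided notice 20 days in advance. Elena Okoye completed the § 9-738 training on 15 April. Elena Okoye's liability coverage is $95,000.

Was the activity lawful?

Yes — lawful.

(a) ≥14 days' notice — satisfied.
(A) start within hours — satisfied.
(B) holds permit — satisfied.
(C) own property — holds.
(D) weather ok — holds.
(E) coverage ≥ $25,000 — holds.
So (i) is satisfied (T AND T AND T AND T AND T).
(A) not (training certified) — not met.
(B) no prior violation — not satisfied.
(C) ≤ 6 hrs duration — holds.
(ii): F AND F AND T → false.
So (b) is satisfied (T OR F).
So (1) is satisfied (T AND T).
(a) site inspected — fails.
(b) no residence in 50 ft — not satisfied.
(2): F AND F → false.
Overall = T OR F = true.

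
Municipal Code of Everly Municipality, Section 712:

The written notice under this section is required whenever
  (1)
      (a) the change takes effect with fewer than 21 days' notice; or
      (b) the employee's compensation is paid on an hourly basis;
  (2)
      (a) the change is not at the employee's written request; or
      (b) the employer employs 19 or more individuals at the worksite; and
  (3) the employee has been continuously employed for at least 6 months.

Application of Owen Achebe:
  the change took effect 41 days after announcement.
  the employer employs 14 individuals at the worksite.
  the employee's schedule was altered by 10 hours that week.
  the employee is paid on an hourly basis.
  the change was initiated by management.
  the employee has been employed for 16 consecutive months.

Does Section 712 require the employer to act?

Yes — required.

(a) < 21 days' notice — not satisfied.
(b) hourly-paid — met.
So (1) is satisfied (F OR T).
(a) not employee-requested — met.
(b) ≥ 19 at site — fails.
So (2) is satisfied (T OR F).
(3) tenure ≥ 6 mo. — satisfied.
Overall: T AND T AND T → true.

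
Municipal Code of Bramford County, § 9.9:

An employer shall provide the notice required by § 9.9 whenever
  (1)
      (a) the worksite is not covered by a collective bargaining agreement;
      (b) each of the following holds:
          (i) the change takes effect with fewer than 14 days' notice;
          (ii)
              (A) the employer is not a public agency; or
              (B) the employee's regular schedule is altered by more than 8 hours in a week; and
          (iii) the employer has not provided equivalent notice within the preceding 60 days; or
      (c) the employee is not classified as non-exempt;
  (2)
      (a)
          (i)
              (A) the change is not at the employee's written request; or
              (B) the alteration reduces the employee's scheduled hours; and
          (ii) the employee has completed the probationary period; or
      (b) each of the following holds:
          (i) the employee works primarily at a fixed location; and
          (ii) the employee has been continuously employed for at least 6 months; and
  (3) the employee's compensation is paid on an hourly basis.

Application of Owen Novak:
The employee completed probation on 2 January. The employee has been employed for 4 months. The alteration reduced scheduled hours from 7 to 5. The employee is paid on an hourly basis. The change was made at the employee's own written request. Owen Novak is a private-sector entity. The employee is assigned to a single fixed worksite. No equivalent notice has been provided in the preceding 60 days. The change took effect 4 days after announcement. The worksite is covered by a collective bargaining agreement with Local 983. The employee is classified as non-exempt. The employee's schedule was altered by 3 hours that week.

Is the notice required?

Yes — required.

(a) no CBA — not met.
(i) < 14 days' notice — satisfied.
(A) not (public agency) — holds.
(B) schedule shift > 8h — fails.
(ii) = T OR F = true.
(iii) no recent notice — met.
So (b) is satisfied (T AND T AND T).
(c) not (non-exempt) — not satisfied.
(1) = F OR T OR F = true.
(A) not employee-requested — not satisfied.
(B) hours reduced — satisfied.
(i): F OR T → true.
(ii) past probation — met.
So (a) is satisfied (T AND T).
(i) fixed location — holds.
(ii) tenure ≥ 6 mo. — fails.
So (b) is not satisfied (T AND F).
(2) = T OR F = true.
(3) hourly-paid — met.
Overall: T AND T AND T → true.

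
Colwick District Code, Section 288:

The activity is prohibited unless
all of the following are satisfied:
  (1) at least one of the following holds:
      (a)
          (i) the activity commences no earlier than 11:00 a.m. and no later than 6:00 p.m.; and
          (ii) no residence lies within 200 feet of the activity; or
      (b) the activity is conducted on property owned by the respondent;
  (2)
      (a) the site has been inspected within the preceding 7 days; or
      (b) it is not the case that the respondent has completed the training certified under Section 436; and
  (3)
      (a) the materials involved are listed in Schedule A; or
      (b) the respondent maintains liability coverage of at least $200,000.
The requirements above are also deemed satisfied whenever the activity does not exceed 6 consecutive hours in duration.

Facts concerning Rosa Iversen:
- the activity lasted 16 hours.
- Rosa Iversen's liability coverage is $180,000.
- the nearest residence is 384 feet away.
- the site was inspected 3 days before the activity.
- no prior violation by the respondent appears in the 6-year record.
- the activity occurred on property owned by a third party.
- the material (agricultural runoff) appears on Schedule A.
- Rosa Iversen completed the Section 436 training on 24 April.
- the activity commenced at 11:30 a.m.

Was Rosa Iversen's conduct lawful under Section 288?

Yes — lawful.

(i) start within hours — holds.
(ii) no residence in 200 ft — satisfied.
So (a) is satisfied (T AND T).
(b) own property — not satisfied.
So (1) is satisfied (T OR F).
(a) site inspected — met.
(b) not (training certified) — not met.
(2): T OR F → true.
(a) Schedule A material — met.
(b) coverage ≥ $200,000 — not met.
(3) = T OR F = true.
Overall = T AND T AND T = true.
Exception (≤ 6 hrs duration) — not satisfied.
Result: main true OR exception false → true.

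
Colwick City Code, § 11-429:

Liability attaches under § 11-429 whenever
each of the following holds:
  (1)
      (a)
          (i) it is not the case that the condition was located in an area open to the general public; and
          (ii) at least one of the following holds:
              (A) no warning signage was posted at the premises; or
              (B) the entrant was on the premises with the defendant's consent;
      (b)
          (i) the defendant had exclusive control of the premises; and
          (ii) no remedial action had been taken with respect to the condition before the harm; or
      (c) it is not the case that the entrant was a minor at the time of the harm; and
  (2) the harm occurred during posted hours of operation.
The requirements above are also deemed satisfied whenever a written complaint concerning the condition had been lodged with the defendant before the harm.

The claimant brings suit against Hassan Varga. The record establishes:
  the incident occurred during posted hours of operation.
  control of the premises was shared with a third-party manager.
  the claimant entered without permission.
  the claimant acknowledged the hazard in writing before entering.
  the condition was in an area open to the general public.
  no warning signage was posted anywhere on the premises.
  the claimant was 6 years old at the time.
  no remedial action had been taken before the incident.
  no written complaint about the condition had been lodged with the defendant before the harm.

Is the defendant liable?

No — not liable.

(i) not (public area) — not satisfied.
(A) no signage posted — met.
(B) consent to enter — fails.
(ii): T OR F → true.
So (a) is not satisfied (F AND T).
(i) exclusive control — fails.
(ii) no remedial action — satisfied.
(b) = F AND T = false.
(c) not (entrant a minor) — fails.
(1) = F OR F OR F = false.
(2) during posted hours — holds.
Overall: F AND T → false.
Exception (complaint lodged) — not satisfied.
Result: main false OR exception false → false.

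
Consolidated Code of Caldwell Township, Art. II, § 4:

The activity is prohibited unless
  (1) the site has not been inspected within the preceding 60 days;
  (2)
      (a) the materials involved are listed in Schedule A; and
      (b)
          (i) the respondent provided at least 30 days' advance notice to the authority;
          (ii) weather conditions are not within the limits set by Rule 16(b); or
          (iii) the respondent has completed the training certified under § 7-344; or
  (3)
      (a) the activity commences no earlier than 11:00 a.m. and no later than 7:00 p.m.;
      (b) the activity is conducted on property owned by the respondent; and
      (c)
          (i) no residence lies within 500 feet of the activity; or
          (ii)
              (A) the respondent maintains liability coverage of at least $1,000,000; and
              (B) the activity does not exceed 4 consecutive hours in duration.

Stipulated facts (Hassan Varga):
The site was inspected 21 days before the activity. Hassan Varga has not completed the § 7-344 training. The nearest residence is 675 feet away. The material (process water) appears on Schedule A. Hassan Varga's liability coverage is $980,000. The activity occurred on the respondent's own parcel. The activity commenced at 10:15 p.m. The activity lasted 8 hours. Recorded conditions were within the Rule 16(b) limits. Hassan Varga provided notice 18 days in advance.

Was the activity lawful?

No — unlawful.

(1) not (site inspected) — not satisfied.
(a) Schedule A material — satisfied.
(i) ≥30 days' notice — not satisfied.
(ii) not (weather ok) — fails.
(iii) training certified — not satisfied.
So (b) is not satisfied (F OR F OR F).
So (2) is not satisfied (T AND F).
(a) start within hours — not met.
(b) own property — holds.
(i) no residence in 500 ft — holds.
(A) coverage ≥ $1,000,000 — not met.
(B) ≤ 4 hrs duration — not met.
So (ii) is not satisfied (F AND F).
(c): T OR F → true.
So (3) is not satisfied (F AND T AND T).
Overall = F OR F OR F = false.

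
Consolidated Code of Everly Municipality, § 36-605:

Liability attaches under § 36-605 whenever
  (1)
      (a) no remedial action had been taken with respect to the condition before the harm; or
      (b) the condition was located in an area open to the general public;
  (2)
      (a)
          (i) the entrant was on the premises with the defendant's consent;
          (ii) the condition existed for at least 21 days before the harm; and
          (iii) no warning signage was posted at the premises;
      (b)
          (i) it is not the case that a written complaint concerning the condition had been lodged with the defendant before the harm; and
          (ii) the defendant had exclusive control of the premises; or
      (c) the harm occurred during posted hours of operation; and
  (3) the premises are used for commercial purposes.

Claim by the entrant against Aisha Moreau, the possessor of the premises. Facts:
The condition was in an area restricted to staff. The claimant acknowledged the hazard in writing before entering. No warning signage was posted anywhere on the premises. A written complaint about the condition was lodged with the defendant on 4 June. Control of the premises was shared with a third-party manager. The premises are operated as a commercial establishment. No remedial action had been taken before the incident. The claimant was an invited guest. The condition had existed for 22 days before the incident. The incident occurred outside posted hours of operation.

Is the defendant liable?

Yes — liable.

(a) no remedial action — satisfied.
(b) public area — not satisfied.
(1) = T OR F = true.
(i) consent to enter — holds.
(ii) condition ≥21 days old — met.
(iii) no signage posted — satisfied.
(a): T AND T AND T → true.
(i) not (complaint lodged) — fails.
(ii) exclusive control — not met.
(b): F AND F → false.
(c) during posted hours — fails.
(2): T OR F OR F → true.
(3) commercial use — holds.
So Overall is satisfied (T AND T AND T).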